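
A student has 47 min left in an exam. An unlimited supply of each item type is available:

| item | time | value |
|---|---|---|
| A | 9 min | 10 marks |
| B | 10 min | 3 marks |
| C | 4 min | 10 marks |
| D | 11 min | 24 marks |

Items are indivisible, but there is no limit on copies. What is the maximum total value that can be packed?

Best value-per-unit is C at 10/4; filling with it alone gives 11×10 = 110.
Optimal mix: 9×C + 1×D → time 47, value 114.

114 marks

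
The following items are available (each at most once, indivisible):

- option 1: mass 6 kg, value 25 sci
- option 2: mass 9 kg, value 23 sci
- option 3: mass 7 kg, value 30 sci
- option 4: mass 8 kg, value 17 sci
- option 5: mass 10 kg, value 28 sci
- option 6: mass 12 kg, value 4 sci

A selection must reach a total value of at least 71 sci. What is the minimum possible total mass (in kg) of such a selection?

Subsets with value ≥ 71, sorted by total mass:
- option 1+option 3+option 4: mass 21, value 72
- option 1+option 2+option 3: mass 22, value 78
Minimum mass: 21 kg.

21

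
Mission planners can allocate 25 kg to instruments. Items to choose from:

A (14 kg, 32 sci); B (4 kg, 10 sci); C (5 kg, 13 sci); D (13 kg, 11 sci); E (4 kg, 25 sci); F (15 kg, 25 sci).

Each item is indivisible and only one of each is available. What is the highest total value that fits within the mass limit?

Check high-value combinations within 25 kg:
- A+C+E: mass 14+5+4=23, value 32+13+25=70
- A+B+E: mass 14+4+4=22, value 32+10+25=67
- C+E+F: mass 5+4+15=24, value 13+25+25=63
Best: 70 sci.

70 sci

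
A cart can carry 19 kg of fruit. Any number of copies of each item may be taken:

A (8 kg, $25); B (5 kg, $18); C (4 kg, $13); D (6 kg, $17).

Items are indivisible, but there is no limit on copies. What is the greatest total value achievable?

$67

Best value-per-unit is B at 18/5; filling with it alone gives 3×18 = 54.
Optimal mix: 3×B + 1×C → weight 19, value 67.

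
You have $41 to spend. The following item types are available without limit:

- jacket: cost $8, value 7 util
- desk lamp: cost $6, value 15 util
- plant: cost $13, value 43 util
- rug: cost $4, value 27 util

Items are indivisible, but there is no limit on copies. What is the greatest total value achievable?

270 util

Best value-per-unit is rug at 27/4, and filling with it alone uses cost 10×4=40. No mix of the others beats 10×27 = 270.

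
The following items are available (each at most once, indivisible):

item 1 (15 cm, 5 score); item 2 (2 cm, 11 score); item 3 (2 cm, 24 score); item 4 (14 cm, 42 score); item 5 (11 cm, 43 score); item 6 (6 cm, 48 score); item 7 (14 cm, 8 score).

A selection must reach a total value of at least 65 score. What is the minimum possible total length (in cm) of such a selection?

8

Subsets with value ≥ 65, sorted by total length:
- item 3+item 6: length 8, value 72
- item 2+item 3+item 6: length 10, value 83
- item 3+item 5: length 13, value 67
Minimum length: 8 cm.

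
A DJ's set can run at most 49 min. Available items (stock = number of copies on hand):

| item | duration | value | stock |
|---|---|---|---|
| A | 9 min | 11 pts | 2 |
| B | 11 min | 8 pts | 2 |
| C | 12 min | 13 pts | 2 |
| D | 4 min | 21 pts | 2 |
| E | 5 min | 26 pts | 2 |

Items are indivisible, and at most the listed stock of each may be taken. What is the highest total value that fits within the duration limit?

Top feasible selections:
- 2×A + 1×C + 2×D + 2×E: duration 48, value 129
- 2×A + 1×B + 2×D + 2×E: duration 47, value 124
Best: 129 pts.

129 pts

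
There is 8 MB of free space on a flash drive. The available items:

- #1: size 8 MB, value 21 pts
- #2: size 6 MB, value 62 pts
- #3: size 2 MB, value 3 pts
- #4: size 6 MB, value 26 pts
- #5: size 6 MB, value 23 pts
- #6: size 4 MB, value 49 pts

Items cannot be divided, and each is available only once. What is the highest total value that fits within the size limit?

This is a 0/1 knapsack; check combinations near the capacity.
- #2+#3: size 6+2=8, value 62+3=65
- #2: size 6, value 62
- #3+#6: size 2+4=6, value 3+49=52
Best: 65 pts.

65 pts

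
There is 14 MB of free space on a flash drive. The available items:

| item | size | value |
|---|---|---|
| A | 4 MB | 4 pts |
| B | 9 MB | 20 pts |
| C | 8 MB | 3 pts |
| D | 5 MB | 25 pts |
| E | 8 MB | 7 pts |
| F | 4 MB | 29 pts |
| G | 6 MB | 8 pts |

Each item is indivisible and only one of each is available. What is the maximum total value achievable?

58 pts

Check high-value combinations within 14 MB:
- A+D+F: size 4+5+4=13, value 4+25+29=58
- D+F: size 5+4=9, value 25+29=54
- B+F: size 9+4=13, value 20+29=49
- B+D: size 9+5=14, value 20+25=45
- A+F+G: size 4+4+6=14, value 4+29+8=41
Best: 58 pts.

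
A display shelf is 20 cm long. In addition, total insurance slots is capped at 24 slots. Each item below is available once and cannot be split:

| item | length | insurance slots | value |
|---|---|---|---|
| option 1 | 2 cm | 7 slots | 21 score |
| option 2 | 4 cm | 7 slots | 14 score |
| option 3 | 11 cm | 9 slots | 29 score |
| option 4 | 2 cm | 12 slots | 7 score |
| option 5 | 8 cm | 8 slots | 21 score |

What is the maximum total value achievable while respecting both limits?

Feasible sets respecting both limits:
- option 1+option 2+option 3: length 17, insurance slots 23, value 64
- option 1+option 2+option 5: length 14, insurance slots 22, value 56
- option 1+option 3: length 13, insurance slots 16, value 50
Best: 64 score.

64 score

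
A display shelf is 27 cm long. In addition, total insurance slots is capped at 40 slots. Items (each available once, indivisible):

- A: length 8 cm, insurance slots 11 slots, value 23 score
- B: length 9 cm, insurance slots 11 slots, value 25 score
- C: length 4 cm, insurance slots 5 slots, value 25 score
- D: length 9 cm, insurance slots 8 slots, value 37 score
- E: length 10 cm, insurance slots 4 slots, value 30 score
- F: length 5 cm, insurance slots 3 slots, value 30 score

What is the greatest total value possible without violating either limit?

Feasible sets respecting both limits:
- B+C+D+F: length 27, insurance slots 27, value 117
- A+C+D+F: length 26, insurance slots 27, value 115
- A+C+E+F: length 27, insurance slots 23, value 108
Best: 117 score.

117 score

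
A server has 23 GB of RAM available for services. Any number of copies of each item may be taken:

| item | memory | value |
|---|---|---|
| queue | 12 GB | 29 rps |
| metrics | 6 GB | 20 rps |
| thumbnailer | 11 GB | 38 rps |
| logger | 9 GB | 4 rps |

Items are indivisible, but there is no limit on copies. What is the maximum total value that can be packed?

Best value-per-unit is thumbnailer at 38/11; filling with it alone gives 2×38 = 76.
Optimal mix: 2×metrics + 1×thumbnailer → memory 23, value 78.

78 rps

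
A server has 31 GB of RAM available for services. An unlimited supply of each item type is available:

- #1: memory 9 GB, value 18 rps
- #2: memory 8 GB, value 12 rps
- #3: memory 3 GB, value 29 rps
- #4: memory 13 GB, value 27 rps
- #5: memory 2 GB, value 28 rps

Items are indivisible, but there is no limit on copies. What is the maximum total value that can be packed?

421 rps

Best value-per-unit is #5 at 28/2; filling with it alone gives 15×28 = 420.
Optimal mix: 1×#3 + 14×#5 → memory 31, value 421.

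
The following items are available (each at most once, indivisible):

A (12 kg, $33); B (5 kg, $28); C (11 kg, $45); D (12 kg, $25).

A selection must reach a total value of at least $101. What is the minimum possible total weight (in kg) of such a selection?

Subsets with value ≥ 101, sorted by total weight:
- A+B+C: weight 28, value 106
- A+C+D: weight 35, value 103
- A+B+C+D: weight 40, value 131
Minimum weight: 28 kg.

28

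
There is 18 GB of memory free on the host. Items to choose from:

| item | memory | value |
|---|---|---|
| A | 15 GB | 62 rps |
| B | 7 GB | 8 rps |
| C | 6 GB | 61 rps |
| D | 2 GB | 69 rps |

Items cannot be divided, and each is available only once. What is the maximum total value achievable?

138 rps

Check high-value combinations within 18 GB:
- B+C+D: memory 7+6+2=15, value 8+61+69=138
- A+D: memory 15+2=17, value 62+69=131
- C+D: memory 6+2=8, value 61+69=130
- B+D: memory 7+2=9, value 8+69=77
- D: memory 2, value 69
Best: 138 rps.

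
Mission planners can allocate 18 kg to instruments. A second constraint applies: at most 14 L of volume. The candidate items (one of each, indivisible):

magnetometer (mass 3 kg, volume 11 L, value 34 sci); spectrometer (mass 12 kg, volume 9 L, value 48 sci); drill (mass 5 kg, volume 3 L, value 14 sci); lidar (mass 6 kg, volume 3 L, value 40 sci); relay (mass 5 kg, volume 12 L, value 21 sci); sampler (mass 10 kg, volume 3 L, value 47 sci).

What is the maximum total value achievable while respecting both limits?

88 sci

Feasible sets respecting both limits:
- spectrometer+lidar: mass 18, volume 12, value 88
- lidar+sampler: mass 16, volume 6, value 87
- magnetometer+sampler: mass 13, volume 14, value 81
Best: 88 sci.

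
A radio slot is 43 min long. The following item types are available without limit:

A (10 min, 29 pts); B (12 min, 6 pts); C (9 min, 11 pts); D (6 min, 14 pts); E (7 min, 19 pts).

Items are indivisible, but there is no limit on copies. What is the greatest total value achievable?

120 pts

Best value-per-unit is A at 29/10; filling with it alone gives 4×29 = 116.
Optimal mix: 3×A + 1×D + 1×E → duration 43, value 120.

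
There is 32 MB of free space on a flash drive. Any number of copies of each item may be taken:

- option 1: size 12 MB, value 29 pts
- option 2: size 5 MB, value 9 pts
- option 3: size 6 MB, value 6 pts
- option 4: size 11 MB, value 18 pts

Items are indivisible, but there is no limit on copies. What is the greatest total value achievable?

67 pts

Best value-per-unit is option 1 at 29/12; filling with it alone gives 2×29 = 58.
Optimal mix: 2×option 1 + 1×option 2 → size 29, value 67.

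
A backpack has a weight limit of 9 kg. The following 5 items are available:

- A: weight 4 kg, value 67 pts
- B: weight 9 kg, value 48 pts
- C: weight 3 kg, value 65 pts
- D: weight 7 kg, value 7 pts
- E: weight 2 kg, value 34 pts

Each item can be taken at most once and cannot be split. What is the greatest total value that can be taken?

This is a 0/1 knapsack; check combinations near the capacity.
- A+C+E: weight 4+3+2=9, value 67+65+34=166
- A+C: weight 4+3=7, value 67+65=132
- A+E: weight 4+2=6, value 67+34=101
- C+E: weight 3+2=5, value 65+34=99
Best: 166 pts.

166 pts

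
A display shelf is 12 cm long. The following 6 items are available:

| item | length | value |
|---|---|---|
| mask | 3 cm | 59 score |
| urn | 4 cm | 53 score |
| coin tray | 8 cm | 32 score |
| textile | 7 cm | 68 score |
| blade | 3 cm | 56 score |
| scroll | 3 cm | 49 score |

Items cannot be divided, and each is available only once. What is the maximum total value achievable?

This is a 0/1 knapsack; check combinations near the capacity.
- mask+urn+blade: length 3+4+3=10, value 59+53+56=168
- mask+blade+scroll: length 3+3+3=9, value 59+56+49=164
- mask+urn+scroll: length 3+4+3=10, value 59+53+49=161
Best: 168 score.

168 score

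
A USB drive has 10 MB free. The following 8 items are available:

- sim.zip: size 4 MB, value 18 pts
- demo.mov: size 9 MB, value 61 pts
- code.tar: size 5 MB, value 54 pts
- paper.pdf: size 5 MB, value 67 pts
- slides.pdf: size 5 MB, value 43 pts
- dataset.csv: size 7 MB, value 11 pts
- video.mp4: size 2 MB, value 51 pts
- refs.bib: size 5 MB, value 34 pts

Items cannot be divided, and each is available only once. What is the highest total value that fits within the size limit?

Check high-value combinations within 10 MB:
- code.tar+paper.pdf: size 5+5=10, value 54+67=121
- paper.pdf+video.mp4: size 5+2=7, value 67+51=118
- paper.pdf+slides.pdf: size 5+5=10, value 67+43=110
- code.tar+video.mp4: size 5+2=7, value 54+51=105
Best: 121 pts.

121 pts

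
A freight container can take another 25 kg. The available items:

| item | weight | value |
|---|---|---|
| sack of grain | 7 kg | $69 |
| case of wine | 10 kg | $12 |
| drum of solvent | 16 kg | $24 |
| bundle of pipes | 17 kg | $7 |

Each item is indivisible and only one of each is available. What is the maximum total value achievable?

Check high-value combinations within 25 kg:
- sack of grain+drum of solvent: weight 7+16=23, value 69+24=93
- sack of grain+case of wine: weight 7+10=17, value 69+12=81
- sack of grain+bundle of pipes: weight 7+17=24, value 69+7=76
- sack of grain: weight 7, value 69
- drum of solvent: weight 16, value 24
Best: $93.

$93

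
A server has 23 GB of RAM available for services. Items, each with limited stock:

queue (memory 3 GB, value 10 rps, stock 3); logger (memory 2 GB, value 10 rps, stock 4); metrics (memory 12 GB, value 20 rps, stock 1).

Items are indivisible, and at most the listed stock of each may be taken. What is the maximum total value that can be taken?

70 rps

Top feasible selections:
- 3×queue + 4×logger: memory 17, value 70
- 1×queue + 4×logger + 1×metrics: memory 23, value 70
- 2×queue + 4×logger: memory 14, value 60
- 3×queue + 3×logger: memory 15, value 60
Best: 70 rps.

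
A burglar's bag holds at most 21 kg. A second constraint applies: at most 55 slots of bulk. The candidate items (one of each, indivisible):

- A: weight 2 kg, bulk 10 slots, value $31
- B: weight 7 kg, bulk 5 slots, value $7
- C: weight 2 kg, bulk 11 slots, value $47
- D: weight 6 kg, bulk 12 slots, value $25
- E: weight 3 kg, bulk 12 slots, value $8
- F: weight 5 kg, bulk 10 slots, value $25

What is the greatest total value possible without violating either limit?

Feasible sets respecting both limits:
- A+C+D+E+F: weight 18, bulk 55, value 136
- A+C+D+F: weight 15, bulk 43, value 128
- A+B+C+D+E: weight 20, bulk 50, value 118
Best: $136.

$136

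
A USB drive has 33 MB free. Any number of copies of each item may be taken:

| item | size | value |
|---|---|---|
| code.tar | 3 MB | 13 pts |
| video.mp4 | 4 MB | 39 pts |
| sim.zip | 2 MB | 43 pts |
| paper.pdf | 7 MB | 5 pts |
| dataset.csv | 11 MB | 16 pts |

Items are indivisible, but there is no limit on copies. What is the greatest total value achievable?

688 pts

Best value-per-unit is sim.zip at 43/2, and filling with it alone uses size 16×2=32. No mix of the others beats 16×43 = 688.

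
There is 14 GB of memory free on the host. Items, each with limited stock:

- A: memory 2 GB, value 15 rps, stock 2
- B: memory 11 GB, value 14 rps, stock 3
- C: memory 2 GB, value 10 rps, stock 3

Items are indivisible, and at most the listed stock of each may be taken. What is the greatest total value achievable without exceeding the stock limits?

60 rps

Best selections within memory 14 and stock limits:
- 2×A + 3×C: memory 10, value 60
- 2×A + 2×C: memory 8, value 50
Best: 60 rps.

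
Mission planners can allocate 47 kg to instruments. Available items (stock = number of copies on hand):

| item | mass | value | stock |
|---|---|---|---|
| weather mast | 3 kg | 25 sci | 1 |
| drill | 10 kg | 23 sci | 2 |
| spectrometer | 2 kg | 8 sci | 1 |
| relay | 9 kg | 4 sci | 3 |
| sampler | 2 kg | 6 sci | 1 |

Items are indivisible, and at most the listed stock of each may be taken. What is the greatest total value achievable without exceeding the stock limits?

93 sci

Top feasible selections:
- 1×weather mast + 2×drill + 1×spectrometer + 2×relay + 1×sampler: mass 45, value 93
- 1×weather mast + 2×drill + 1×spectrometer + 1×relay + 1×sampler: mass 36, value 89
- 1×weather mast + 2×drill + 1×spectrometer + 2×relay: mass 43, value 87
Best: 93 sci.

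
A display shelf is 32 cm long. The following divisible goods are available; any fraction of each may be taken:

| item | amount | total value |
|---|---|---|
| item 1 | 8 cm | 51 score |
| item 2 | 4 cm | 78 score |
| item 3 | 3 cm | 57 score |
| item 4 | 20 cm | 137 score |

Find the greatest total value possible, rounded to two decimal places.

303.88

Take in order of value per unit:
- item 2 (78/4 per unit): all 4 → value 78, running total 78.00
- item 3 (57/3 per unit): all 3 → value 57, running total 135.00
- item 4 (137/20 per unit): all 20 → value 137, running total 272.00
- item 1 (51/8 per unit): 5 of 8 → value 5×51/8 = 31.8750, running total 303.88
Total 303.88.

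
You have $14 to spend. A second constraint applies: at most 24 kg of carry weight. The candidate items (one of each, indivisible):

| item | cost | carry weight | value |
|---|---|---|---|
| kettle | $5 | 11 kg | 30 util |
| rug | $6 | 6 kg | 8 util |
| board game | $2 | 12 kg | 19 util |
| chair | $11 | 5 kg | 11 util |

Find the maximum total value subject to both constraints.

49 util

Feasible sets respecting both limits:
- kettle+board game: cost 7, carry weight 23, value 49
- kettle+rug: cost 11, carry weight 17, value 38
- kettle: cost 5, carry weight 11, value 30
Best: 49 util.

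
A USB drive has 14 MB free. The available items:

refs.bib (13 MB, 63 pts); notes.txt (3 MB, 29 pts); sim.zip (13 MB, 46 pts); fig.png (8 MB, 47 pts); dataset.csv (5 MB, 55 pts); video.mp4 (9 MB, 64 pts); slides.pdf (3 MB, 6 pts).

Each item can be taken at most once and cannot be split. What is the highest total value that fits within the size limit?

119 pts

This is a 0/1 knapsack; check combinations near the capacity.
- dataset.csv+video.mp4: size 5+9=14, value 55+64=119
- fig.png+dataset.csv: size 8+5=13, value 47+55=102
- notes.txt+video.mp4: size 3+9=12, value 29+64=93
Best: 119 pts.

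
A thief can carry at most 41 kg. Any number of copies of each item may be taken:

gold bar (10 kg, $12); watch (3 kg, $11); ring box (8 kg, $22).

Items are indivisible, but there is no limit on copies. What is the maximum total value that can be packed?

Best value-per-unit is watch at 11/3, and filling with it alone uses weight 13×3=39. No mix of the others beats 13×11 = 143.

$143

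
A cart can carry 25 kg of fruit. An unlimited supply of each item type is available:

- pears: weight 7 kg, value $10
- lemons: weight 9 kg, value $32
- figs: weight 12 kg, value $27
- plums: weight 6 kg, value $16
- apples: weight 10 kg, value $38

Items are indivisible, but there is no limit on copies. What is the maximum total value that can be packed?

Best value-per-unit is apples at 38/10; filling with it alone gives 2×38 = 76.
Optimal mix: 1×lemons + 1×plums + 1×apples → weight 25, value 86.

$86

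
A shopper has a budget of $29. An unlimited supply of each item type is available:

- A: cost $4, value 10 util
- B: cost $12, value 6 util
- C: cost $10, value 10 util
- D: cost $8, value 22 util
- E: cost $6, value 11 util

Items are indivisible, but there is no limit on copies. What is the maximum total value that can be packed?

Best value-per-unit is D at 22/8; filling with it alone gives 3×22 = 66.
Optimal mix: 1×A + 3×D → cost 28, value 76.

76 util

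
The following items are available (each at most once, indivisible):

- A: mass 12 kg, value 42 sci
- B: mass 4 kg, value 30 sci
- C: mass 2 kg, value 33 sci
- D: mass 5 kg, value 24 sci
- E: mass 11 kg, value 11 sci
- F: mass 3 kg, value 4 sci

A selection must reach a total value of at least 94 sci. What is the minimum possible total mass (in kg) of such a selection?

Subsets with value ≥ 94, sorted by total mass:
- A+B+C: mass 18, value 105
- A+C+D: mass 19, value 99
- A+B+C+F: mass 21, value 109
Minimum mass: 18 kg.

18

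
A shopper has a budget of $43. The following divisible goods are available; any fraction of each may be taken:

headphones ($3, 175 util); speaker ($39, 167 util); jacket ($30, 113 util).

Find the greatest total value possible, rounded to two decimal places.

345.77

Take in order of value per unit:
- headphones (175/3 per unit): all 3 → value 175, running total 175.00
- speaker (167/39 per unit): all 39 → value 167, running total 342.00
- jacket (113/30 per unit): 1 of 30 → value 1×113/30 = 3.7667, running total 345.77
Total 345.77.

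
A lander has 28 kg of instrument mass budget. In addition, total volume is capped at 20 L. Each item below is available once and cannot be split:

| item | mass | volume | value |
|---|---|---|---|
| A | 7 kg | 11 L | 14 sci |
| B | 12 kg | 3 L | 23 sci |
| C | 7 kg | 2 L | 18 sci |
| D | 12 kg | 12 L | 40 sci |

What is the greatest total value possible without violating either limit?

Feasible sets respecting both limits:
- B+D: mass 24, volume 15, value 63
- C+D: mass 19, volume 14, value 58
- A+B+C: mass 26, volume 16, value 55
- B+C: mass 19, volume 5, value 41
Best: 63 sci.

63 sci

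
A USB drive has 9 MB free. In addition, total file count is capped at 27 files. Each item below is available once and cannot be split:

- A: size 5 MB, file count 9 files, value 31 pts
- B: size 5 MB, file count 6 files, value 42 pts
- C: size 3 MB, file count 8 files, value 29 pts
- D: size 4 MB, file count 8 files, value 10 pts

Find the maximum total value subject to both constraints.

Feasible sets respecting both limits:
- B+C: size 8, file count 14, value 71
- A+C: size 8, file count 17, value 60
- B+D: size 9, file count 14, value 52
- B: size 5, file count 6, value 42
Best: 71 pts.

71 pts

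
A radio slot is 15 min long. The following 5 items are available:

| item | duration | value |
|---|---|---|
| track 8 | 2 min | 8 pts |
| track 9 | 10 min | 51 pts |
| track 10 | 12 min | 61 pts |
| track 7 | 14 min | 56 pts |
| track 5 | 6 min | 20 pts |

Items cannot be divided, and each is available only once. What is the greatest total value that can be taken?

Check high-value combinations within 15 min:
- track 8+track 10: duration 2+12=14, value 8+61=69
- track 10: duration 12, value 61
- track 8+track 9: duration 2+10=12, value 8+51=59
Best: 69 pts.

69 pts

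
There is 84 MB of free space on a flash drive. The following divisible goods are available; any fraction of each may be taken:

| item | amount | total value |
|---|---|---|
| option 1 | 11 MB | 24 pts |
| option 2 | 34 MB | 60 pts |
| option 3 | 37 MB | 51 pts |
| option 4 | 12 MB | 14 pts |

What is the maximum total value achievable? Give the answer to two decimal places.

Take in order of value per unit:
- option 1 (24/11 per unit): all 11 → value 24, running total 24.00
- option 2 (60/34 per unit): all 34 → value 60, running total 84.00
- option 3 (51/37 per unit): all 37 → value 51, running total 135.00
- option 4 (14/12 per unit): 2 of 12 → value 2×14/12 = 2.3333, running total 137.33
Total 137.33.

137.33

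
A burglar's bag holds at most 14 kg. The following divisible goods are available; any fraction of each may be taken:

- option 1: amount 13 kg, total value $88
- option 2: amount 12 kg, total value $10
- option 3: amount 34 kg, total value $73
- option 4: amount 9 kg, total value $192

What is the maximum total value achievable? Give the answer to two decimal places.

Take in order of value per unit:
- option 4 (192/9 per unit): all 9 → value 192, running total 192.00
- option 1 (88/13 per unit): 5 of 13 → value 5×88/13 = 33.8462, running total 225.85
Total 225.85.

225.85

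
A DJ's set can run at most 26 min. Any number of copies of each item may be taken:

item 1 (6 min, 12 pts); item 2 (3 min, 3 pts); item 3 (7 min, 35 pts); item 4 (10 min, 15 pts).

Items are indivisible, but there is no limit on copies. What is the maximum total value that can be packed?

Best value-per-unit is item 3 at 35/7; filling with it alone gives 3×35 = 105.
Optimal mix: 1×item 2 + 3×item 3 → duration 24, value 108.

108 pts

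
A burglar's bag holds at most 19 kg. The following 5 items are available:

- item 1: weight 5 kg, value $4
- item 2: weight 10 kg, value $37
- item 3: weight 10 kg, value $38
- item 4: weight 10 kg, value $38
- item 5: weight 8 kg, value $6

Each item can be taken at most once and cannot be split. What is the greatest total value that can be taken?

$44

Check high-value combinations within 19 kg:
- item 3+item 5: weight 10+8=18, value 38+6=44
- item 4+item 5: weight 10+8=18, value 38+6=44
- item 2+item 5: weight 10+8=18, value 37+6=43
- item 1+item 3: weight 5+10=15, value 4+38=42
- item 1+item 4: weight 5+10=15, value 4+38=42
Best: $44.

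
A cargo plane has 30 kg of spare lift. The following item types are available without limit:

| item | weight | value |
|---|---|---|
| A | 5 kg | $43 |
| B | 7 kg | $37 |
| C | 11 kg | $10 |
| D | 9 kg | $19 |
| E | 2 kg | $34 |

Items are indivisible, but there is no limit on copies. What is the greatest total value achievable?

Best value-per-unit is E at 34/2, and filling with it alone uses weight 15×2=30. No mix of the others beats 15×34 = 510.

$510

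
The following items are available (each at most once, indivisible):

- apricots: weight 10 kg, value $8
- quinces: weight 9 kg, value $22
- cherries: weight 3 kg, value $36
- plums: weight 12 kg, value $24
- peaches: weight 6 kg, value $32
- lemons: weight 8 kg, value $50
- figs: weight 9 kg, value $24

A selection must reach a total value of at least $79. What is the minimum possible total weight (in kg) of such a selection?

Subsets with value ≥ 79, sorted by total weight:
- cherries+lemons: weight 11, value 86
- peaches+lemons: weight 14, value 82
Minimum weight: 11 kg.

11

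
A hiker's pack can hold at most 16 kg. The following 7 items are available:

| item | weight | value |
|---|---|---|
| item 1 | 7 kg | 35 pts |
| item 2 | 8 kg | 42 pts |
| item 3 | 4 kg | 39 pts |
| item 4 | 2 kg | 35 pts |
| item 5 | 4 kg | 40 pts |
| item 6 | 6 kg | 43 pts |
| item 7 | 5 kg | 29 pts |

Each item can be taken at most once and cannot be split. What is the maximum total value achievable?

Check high-value combinations within 16 kg:
- item 3+item 4+item 5+item 6: weight 4+2+4+6=16, value 39+35+40+43=157
- item 3+item 4+item 5+item 7: weight 4+2+4+5=15, value 39+35+40+29=143
- item 3+item 5+item 6: weight 4+4+6=14, value 39+40+43=122
Best: 157 pts.

157 pts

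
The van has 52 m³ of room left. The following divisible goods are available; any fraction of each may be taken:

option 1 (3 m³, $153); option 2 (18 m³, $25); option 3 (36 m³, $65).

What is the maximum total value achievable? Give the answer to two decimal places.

236.06

Take in order of value per unit:
- option 1 (153/3 per unit): all 3 → value 153, running total 153.00
- option 3 (65/36 per unit): all 36 → value 65, running total 218.00
- option 2 (25/18 per unit): 13 of 18 → value 13×25/18 = 18.0556, running total 236.06
Total 236.06.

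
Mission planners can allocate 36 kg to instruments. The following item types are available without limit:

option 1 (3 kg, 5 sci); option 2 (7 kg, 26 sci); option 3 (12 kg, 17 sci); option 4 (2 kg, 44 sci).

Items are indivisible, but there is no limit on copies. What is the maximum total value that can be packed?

Best value-per-unit is option 4 at 44/2, and filling with it alone uses mass 18×2=36. No mix of the others beats 18×44 = 792.

792 sci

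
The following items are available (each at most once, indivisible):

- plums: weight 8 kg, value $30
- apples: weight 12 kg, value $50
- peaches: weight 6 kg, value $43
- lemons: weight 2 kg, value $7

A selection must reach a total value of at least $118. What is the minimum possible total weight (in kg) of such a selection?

26

Subsets with value ≥ 118, sorted by total weight:
- plums+apples+peaches: weight 26, value 123
- plums+apples+peaches+lemons: weight 28, value 130
Minimum weight: 26 kg.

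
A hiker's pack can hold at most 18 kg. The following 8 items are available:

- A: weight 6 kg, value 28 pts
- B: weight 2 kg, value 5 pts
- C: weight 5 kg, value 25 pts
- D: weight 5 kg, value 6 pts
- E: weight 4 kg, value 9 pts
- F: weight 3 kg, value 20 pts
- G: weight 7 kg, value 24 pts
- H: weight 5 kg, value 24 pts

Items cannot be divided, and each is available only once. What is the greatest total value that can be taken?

82 pts

Check high-value combinations within 18 kg:
- A+C+E+F: weight 6+5+4+3=18, value 28+25+9+20=82
- A+B+C+H: weight 6+2+5+5=18, value 28+5+25+24=82
- A+E+F+H: weight 6+4+3+5=18, value 28+9+20+24=81
- A+B+C+F: weight 6+2+5+3=16, value 28+5+25+20=78
- C+E+F+H: weight 5+4+3+5=17, value 25+9+20+24=78
Best: 82 pts.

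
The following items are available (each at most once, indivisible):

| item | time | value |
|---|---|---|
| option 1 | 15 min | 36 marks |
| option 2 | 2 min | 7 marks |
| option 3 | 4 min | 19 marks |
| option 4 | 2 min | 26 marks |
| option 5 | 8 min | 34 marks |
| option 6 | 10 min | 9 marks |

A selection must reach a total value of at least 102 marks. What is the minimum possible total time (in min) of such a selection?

27

Subsets with value ≥ 102, sorted by total time:
- option 1+option 2+option 4+option 5: time 27, value 103
- option 1+option 3+option 4+option 5: time 29, value 115
- option 1+option 2+option 3+option 4+option 5: time 31, value 122
Minimum time: 27 min.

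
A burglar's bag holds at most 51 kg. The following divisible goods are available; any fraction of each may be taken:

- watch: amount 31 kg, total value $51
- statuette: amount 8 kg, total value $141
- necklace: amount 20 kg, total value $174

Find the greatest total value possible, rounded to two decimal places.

Take in order of value per unit:
- statuette (141/8 per unit): all 8 → value 141, running total 141.00
- necklace (174/20 per unit): all 20 → value 174, running total 315.00
- watch (51/31 per unit): 23 of 31 → value 23×51/31 = 37.8387, running total 352.84
Total 352.84.

352.84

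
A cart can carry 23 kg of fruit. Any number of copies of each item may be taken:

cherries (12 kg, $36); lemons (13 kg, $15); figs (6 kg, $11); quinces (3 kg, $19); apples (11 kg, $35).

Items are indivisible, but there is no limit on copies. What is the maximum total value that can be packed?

$133

Best value-per-unit is quinces at 19/3, and filling with it alone uses weight 7×3=21. No mix of the others beats 7×19 = 133.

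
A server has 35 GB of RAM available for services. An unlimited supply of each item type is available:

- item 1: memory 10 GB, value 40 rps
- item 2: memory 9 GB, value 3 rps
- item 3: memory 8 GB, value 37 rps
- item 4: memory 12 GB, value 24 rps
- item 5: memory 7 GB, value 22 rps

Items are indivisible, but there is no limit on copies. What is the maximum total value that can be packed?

Best value-per-unit is item 3 at 37/8; filling with it alone gives 4×37 = 148.
Optimal mix: 1×item 1 + 3×item 3 → memory 34, value 151.

151 rps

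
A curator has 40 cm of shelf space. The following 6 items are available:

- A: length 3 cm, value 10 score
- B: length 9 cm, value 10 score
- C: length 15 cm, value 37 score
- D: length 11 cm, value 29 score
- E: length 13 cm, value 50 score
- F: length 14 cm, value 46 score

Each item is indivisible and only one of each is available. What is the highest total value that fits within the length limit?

125 score

Check high-value combinations within 40 cm:
- D+E+F: length 11+13+14=38, value 29+50+46=125
- C+D+E: length 15+11+13=39, value 37+29+50=116
- A+B+E+F: length 3+9+13+14=39, value 10+10+50+46=116
- C+D+F: length 15+11+14=40, value 37+29+46=112
- A+B+C+E: length 3+9+15+13=40, value 10+10+37+50=107
Best: 125 score.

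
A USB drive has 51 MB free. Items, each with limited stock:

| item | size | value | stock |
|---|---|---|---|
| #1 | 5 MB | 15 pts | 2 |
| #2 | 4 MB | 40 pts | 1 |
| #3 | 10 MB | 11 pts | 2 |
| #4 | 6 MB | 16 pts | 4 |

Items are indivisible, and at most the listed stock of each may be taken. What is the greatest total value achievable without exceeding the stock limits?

145 pts

Top feasible selections:
- 2×#1 + 1×#2 + 1×#3 + 4×#4: size 48, value 145
- 2×#1 + 1×#2 + 4×#4: size 38, value 134
- 1×#1 + 1×#2 + 1×#3 + 4×#4: size 43, value 130
Best: 145 pts.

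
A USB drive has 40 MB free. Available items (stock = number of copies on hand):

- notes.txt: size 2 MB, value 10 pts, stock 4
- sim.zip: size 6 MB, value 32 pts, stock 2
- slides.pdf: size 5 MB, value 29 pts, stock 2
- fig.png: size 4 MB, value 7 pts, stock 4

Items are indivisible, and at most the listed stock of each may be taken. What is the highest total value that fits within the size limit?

Top feasible selections:
- 4×notes.txt + 2×sim.zip + 2×slides.pdf + 2×fig.png: size 38, value 176
- 3×notes.txt + 2×sim.zip + 2×slides.pdf + 3×fig.png: size 40, value 173
- 4×notes.txt + 2×sim.zip + 2×slides.pdf + 1×fig.png: size 34, value 169
Best: 176 pts.

176 pts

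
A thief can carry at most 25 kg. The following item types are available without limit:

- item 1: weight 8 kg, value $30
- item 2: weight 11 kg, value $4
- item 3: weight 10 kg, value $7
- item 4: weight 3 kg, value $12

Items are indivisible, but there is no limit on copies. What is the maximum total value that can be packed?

$96

Best value-per-unit is item 4 at 12/3; filling with it alone gives 8×12 = 96.
Optimal mix: 2×item 1 + 3×item 4 → weight 25, value 96.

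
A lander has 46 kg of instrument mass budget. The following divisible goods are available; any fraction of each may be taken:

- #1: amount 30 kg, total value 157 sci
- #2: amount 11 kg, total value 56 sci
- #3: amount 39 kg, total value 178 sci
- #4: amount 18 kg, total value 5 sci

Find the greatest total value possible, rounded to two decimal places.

235.82

Take in order of value per unit:
- #1 (157/30 per unit): all 30 → value 157, running total 157.00
- #2 (56/11 per unit): all 11 → value 56, running total 213.00
- #3 (178/39 per unit): 5 of 39 → value 5×178/39 = 22.8205, running total 235.82
Total 235.82.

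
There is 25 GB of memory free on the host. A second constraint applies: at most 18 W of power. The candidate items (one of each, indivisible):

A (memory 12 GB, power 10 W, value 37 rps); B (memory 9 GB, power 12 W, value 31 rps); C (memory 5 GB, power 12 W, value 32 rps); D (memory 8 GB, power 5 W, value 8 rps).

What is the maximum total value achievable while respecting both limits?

Feasible sets respecting both limits:
- A+D: memory 20, power 15, value 45
- C+D: memory 13, power 17, value 40
- B+D: memory 17, power 17, value 39
Best: 45 rps.

45 rps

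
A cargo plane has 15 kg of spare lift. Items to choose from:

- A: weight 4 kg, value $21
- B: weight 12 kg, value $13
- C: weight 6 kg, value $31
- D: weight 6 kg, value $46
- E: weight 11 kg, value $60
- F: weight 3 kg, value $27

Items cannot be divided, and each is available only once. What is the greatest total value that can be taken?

This is a 0/1 knapsack; check combinations near the capacity.
- C+D+F: weight 6+6+3=15, value 31+46+27=104
- A+D+F: weight 4+6+3=13, value 21+46+27=94
- E+F: weight 11+3=14, value 60+27=87
- A+E: weight 4+11=15, value 21+60=81
Best: $104.

$104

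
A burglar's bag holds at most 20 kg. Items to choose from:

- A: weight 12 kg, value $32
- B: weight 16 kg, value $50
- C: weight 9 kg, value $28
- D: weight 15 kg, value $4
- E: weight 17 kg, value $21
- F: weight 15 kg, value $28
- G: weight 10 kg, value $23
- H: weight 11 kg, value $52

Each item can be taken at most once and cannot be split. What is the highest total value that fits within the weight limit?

Check high-value combinations within 20 kg:
- C+H: weight 9+11=20, value 28+52=80
- H: weight 11, value 52
- C+G: weight 9+10=19, value 28+23=51
- B: weight 16, value 50
- A: weight 12, value 32
Best: $80.

$80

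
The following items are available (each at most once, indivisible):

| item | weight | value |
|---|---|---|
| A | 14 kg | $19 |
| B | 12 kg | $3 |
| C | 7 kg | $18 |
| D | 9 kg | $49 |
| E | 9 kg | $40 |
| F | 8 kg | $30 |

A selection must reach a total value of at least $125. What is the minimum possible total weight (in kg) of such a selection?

Subsets with value ≥ 125, sorted by total weight:
- C+D+E+F: weight 33, value 137
- A+C+D+E: weight 39, value 126
- A+D+E+F: weight 40, value 138
Minimum weight: 33 kg.

33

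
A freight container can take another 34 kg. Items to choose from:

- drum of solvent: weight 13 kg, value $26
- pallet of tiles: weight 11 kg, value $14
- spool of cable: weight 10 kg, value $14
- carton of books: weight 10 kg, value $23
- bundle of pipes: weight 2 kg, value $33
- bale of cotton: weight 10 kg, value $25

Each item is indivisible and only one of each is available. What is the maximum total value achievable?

$95

Check high-value combinations within 34 kg:
- spool of cable+carton of books+bundle of pipes+bale of cotton: weight 10+10+2+10=32, value 14+23+33+25=95
- pallet of tiles+carton of books+bundle of pipes+bale of cotton: weight 11+10+2+10=33, value 14+23+33+25=95
- pallet of tiles+spool of cable+bundle of pipes+bale of cotton: weight 11+10+2+10=33, value 14+14+33+25=86
- drum of solvent+bundle of pipes+bale of cotton: weight 13+2+10=25, value 26+33+25=84
- pallet of tiles+spool of cable+carton of books+bundle of pipes: weight 11+10+10+2=33, value 14+14+23+33=84
Best: $95.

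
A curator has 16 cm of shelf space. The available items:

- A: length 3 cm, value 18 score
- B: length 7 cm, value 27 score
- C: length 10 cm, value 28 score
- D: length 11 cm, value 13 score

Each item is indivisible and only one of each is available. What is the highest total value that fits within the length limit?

Check high-value combinations within 16 cm:
- A+C: length 3+10=13, value 18+28=46
- A+B: length 3+7=10, value 18+27=45
- A+D: length 3+11=14, value 18+13=31
- C: length 10, value 28
Best: 46 score.

46 score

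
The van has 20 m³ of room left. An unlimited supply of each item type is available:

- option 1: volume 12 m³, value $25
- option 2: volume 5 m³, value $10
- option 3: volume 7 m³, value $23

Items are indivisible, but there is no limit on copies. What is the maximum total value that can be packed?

Best value-per-unit is option 3 at 23/7; filling with it alone gives 2×23 = 46.
Optimal mix: 1×option 2 + 2×option 3 → volume 19, value 56.

$56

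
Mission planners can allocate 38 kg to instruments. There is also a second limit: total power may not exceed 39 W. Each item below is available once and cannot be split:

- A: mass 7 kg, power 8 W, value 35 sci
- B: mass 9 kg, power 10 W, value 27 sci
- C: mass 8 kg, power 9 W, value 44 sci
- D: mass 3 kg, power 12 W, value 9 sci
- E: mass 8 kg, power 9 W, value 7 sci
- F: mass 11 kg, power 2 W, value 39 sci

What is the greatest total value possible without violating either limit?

Feasible sets respecting both limits:
- A+B+C+F: mass 35, power 29, value 145
- A+C+D+F: mass 29, power 31, value 127
- A+C+E+F: mass 34, power 28, value 125
Best: 145 sci.

145 sci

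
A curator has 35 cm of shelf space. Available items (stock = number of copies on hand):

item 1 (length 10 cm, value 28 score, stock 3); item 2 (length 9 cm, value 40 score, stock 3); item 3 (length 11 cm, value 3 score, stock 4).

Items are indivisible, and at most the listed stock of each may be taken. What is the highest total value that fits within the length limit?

120 score

Top feasible selections:
- 3×item 2: length 27, value 120
- 1×item 1 + 2×item 2: length 28, value 108
- 2×item 1 + 1×item 2: length 29, value 96
Best: 120 score.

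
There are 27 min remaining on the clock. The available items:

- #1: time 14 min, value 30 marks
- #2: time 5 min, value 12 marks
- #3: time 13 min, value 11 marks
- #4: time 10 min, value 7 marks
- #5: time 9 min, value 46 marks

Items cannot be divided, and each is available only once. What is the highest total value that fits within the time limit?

76 marks

Check high-value combinations within 27 min:
- #1+#5: time 14+9=23, value 30+46=76
- #2+#3+#5: time 5+13+9=27, value 12+11+46=69
- #2+#4+#5: time 5+10+9=24, value 12+7+46=65
Best: 76 marks.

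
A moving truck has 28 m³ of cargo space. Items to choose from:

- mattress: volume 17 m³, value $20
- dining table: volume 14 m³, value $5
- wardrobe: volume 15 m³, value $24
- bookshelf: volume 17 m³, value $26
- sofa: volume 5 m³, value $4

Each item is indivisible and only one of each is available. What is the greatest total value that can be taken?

$30

Check high-value combinations within 28 m³:
- bookshelf+sofa: volume 17+5=22, value 26+4=30
- wardrobe+sofa: volume 15+5=20, value 24+4=28
- bookshelf: volume 17, value 26
Best: $30.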